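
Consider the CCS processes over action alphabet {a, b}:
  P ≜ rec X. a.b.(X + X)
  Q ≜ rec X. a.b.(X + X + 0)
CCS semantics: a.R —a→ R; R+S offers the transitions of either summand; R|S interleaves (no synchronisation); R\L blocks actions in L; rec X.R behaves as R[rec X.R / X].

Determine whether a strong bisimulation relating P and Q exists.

Reachable graph of P (3 states):
  m0 = rec X. a.b.(X + X) has moves —a→ m1
  m1 = b.((rec X. a.b.(X + X)) + (rec X. a.b.(X + X))) has moves —b→ m2
  m2 = (rec X. a.b.(X + X)) + (rec X. a.b.(X + X)) has moves —a→ m1
Reachable graph of Q (3 states):
  n0 = rec X. a.b.(X + X + 0) has moves —a→ n1
  n1 = b.((rec X. a.b.(X + X + 0)) + (rec X. a.b.(X + X + 0)) + 0) has moves —b→ n2
  n2 = (rec X. a.b.(X + X + 0)) + (rec X. a.b.(X + X + 0)) + 0 has moves —a→ n1
Bisimilarity quotient blocks:
  B0 = {m0, m2, n0, n2}
  B1 = {m1, n1}
m0 ∈ B0, n0 ∈ B0 → same block

YES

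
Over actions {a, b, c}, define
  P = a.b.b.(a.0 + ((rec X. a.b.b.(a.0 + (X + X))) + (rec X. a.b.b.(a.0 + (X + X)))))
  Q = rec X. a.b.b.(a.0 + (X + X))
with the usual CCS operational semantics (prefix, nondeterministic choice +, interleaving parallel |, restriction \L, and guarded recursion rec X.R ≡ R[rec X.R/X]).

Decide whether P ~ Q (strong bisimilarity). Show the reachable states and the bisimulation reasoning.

P ~ Q

P's transition system — 5 states:
  m0 = a.b.b.(a.0 + ((rec X. a.b.b.(a.0 + (X + X))) + (rec X. a.b.b.(a.0 + (X + X))))) :: =a=> m1
  m1 = b.b.(a.0 + ((rec X. a.b.b.(a.0 + (X + X))) + (rec X. a.b.b.(a.0 + (X + X))))) :: =b=> m2
  m2 = b.(a.0 + ((rec X. a.b.b.(a.0 + (X + X))) + (rec X. a.b.b.(a.0 + (X + X))))) :: =b=> m3
  m3 = a.0 + ((rec X. a.b.b.(a.0 + (X + X))) + (rec X. a.b.b.(a.0 + (X + X)))) :: =a=> m1, =a=> m4
  m4 = 0 :: (no moves)
Q's transition system — 5 states:
  n0 = rec X. a.b.b.(a.0 + (X + X)) :: =a=> n1
  n1 = b.b.(a.0 + ((rec X. a.b.b.(a.0 + (X + X))) + (rec X. a.b.b.(a.0 + (X + X))))) :: =b=> n2
  n2 = b.(a.0 + ((rec X. a.b.b.(a.0 + (X + X))) + (rec X. a.b.b.(a.0 + (X + X))))) :: =b=> n3
  n3 = a.0 + ((rec X. a.b.b.(a.0 + (X + X))) + (rec X. a.b.b.(a.0 + (X + X)))) :: =a=> n1, =a=> n4
  n4 = 0 :: (no moves)
Partition-refinement fixed point:
  B0 = {m0, n0}
  B1 = {m1, n1}
  B2 = {m2, n2}
  B3 = {m3, n3}
  B4 = {m4, n4}
m0 ∈ B0, n0 ∈ B0 → same block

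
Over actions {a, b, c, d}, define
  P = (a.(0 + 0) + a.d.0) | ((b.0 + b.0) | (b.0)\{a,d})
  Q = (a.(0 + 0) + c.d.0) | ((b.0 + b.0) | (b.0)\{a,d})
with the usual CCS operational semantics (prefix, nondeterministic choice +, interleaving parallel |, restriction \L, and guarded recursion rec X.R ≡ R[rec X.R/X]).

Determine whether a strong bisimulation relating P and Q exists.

NO

LTS(P): 16 reachable states
  m0 = (a.(0 + 0) + a.d.0) | ((b.0 + b.0) | (b.0)\{a,d}) has moves =a=> m1, =a=> m2, =b=> m3, =b=> m4
  m1 = (0 + 0) | ((b.0 + b.0) | (b.0)\{a,d}) has moves =b=> m5, =b=> m6
  m2 = d.0 | ((b.0 + b.0) | (b.0)\{a,d}) has moves =b=> m7, =b=> m8, =d=> m9
  m3 = (a.(0 + 0) + a.d.0) | ((b.0 + b.0) | 0\{a,d}) has moves =a=> m5, =a=> m7, =b=> m10
  m4 = (a.(0 + 0) + a.d.0) | (0 | (b.0)\{a,d}) has moves =a=> m6, =a=> m8, =b=> m10
  m5 = (0 + 0) | ((b.0 + b.0) | 0\{a,d}) has moves =b=> m11
  m6 = (0 + 0) | (0 | (b.0)\{a,d}) has moves =b=> m11
  m7 = d.0 | ((b.0 + b.0) | 0\{a,d}) has moves =b=> m12, =d=> m13
  m8 = d.0 | (0 | (b.0)\{a,d}) has moves =b=> m12, =d=> m14
  m9 = 0 | ((b.0 + b.0) | (b.0)\{a,d}) has moves =b=> m13, =b=> m14
  m10 = (a.(0 + 0) + a.d.0) | (0 | 0\{a,d}) has moves =a=> m11, =a=> m12
  m11 = (0 + 0) | (0 | 0\{a,d}) has moves ·
  m12 = d.0 | (0 | 0\{a,d}) has moves =d=> m15
  m13 = 0 | ((b.0 + b.0) | 0\{a,d}) has moves =b=> m15
  m14 = 0 | (0 | (b.0)\{a,d}) has moves =b=> m15
  m15 = 0 | (0 | 0\{a,d}) has moves ·
LTS(Q): 16 reachable states
  n0 = (a.(0 + 0) + c.d.0) | ((b.0 + b.0) | (b.0)\{a,d}) has moves =a=> n1, =b=> n2, =b=> n3, =c=> n4
  n1 = (0 + 0) | ((b.0 + b.0) | (b.0)\{a,d}) has moves =b=> n5, =b=> n6
  n2 = (a.(0 + 0) + c.d.0) | ((b.0 + b.0) | 0\{a,d}) has moves =a=> n5, =b=> n7, =c=> n8
  n3 = (a.(0 + 0) + c.d.0) | (0 | (b.0)\{a,d}) has moves =a=> n6, =b=> n7, =c=> n9
  n4 = d.0 | ((b.0 + b.0) | (b.0)\{a,d}) has moves =b=> n8, =b=> n9, =d=> n10
  n5 = (0 + 0) | ((b.0 + b.0) | 0\{a,d}) has moves =b=> n11
  n6 = (0 + 0) | (0 | (b.0)\{a,d}) has moves =b=> n11
  n7 = (a.(0 + 0) + c.d.0) | (0 | 0\{a,d}) has moves =a=> n11, =c=> n12
  n8 = d.0 | ((b.0 + b.0) | 0\{a,d}) has moves =b=> n12, =d=> n13
  n9 = d.0 | (0 | (b.0)\{a,d}) has moves =b=> n12, =d=> n14
  n10 = 0 | ((b.0 + b.0) | (b.0)\{a,d}) has moves =b=> n13, =b=> n14
  n11 = (0 + 0) | (0 | 0\{a,d}) has moves ·
  n12 = d.0 | (0 | 0\{a,d}) has moves =d=> n15
  n13 = 0 | ((b.0 + b.0) | 0\{a,d}) has moves =b=> n15
  n14 = 0 | (0 | (b.0)\{a,d}) has moves =b=> n15
  n15 = 0 | (0 | 0\{a,d}) has moves ·
Partition-refinement fixed point:
  B0 = {m0}
  B1 = {m1, m9, n1, n10}
  B2 = {m13, m14, m5, m6, n13, n14, n5, n6}
  B3 = {m11, m15, n11, n15}
  B4 = {m3, m4}
  B5 = {m7, m8, n8, n9}
  B6 = {m12, n12}
  B7 = {m10}
  B8 = {m2, n4}
  B9 = {n0}
  B10 = {n2, n3}
  B11 = {n7}
m0 ∈ B0, n0 ∈ B9 → different blocks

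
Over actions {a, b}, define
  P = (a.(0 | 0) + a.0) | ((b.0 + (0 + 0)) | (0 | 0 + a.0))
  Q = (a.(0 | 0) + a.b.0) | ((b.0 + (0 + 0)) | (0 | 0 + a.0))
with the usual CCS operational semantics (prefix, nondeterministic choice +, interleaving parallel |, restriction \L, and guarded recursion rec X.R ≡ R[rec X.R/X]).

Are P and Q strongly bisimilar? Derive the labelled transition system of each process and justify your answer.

not bisimilar

Reachable graph of P (12 states):
  m0 = (a.(0 | 0) + a.0) | ((b.0 + (0 + 0)) | (0 | 0 + a.0)) | -a-> m1, -a-> m2, -a-> m3, -b-> m4
  m1 = (a.(0 | 0) + a.0) | ((b.0 + (0 + 0)) | 0) | -a-> m5, -a-> m6, -b-> m7
  m2 = 0 | ((b.0 + (0 + 0)) | (0 | 0 + a.0)) | -a-> m5, -b-> m8
  m3 = 0 | 0 | ((b.0 + (0 + 0)) | (0 | 0 + a.0)) | -a-> m6, -b-> m9
  m4 = (a.(0 | 0) + a.0) | (0 | (0 | 0 + a.0)) | -a-> m7, -a-> m8, -a-> m9
  m5 = 0 | ((b.0 + (0 + 0)) | 0) | -b-> m10
  m6 = 0 | 0 | ((b.0 + (0 + 0)) | 0) | -b-> m11
  m7 = (a.(0 | 0) + a.0) | (0 | 0) | -a-> m10, -a-> m11
  m8 = 0 | (0 | (0 | 0 + a.0)) | -a-> m10
  m9 = 0 | 0 | (0 | (0 | 0 + a.0)) | -a-> m11
  m10 = 0 | (0 | 0) | ∅
  m11 = 0 | 0 | (0 | 0) | ∅
Reachable graph of Q (16 states):
  n0 = (a.(0 | 0) + a.b.0) | ((b.0 + (0 + 0)) | (0 | 0 + a.0)) | -a-> n1, -a-> n2, -a-> n3, -b-> n4
  n1 = (a.(0 | 0) + a.b.0) | ((b.0 + (0 + 0)) | 0) | -a-> n5, -a-> n6, -b-> n7
  n2 = 0 | 0 | ((b.0 + (0 + 0)) | (0 | 0 + a.0)) | -a-> n5, -b-> n8
  n3 = b.0 | ((b.0 + (0 + 0)) | (0 | 0 + a.0)) | -a-> n6, -b-> n10, -b-> n9
  n4 = (a.(0 | 0) + a.b.0) | (0 | (0 | 0 + a.0)) | -a-> n10, -a-> n7, -a-> n8
  n5 = 0 | 0 | ((b.0 + (0 + 0)) | 0) | -b-> n11
  n6 = b.0 | ((b.0 + (0 + 0)) | 0) | -b-> n12, -b-> n13
  n7 = (a.(0 | 0) + a.b.0) | (0 | 0) | -a-> n11, -a-> n13
  n8 = 0 | 0 | (0 | (0 | 0 + a.0)) | -a-> n11
  n9 = 0 | ((b.0 + (0 + 0)) | (0 | 0 + a.0)) | -a-> n12, -b-> n14
  n10 = b.0 | (0 | (0 | 0 + a.0)) | -a-> n13, -b-> n14
  n11 = 0 | 0 | (0 | 0) | ∅
  n12 = 0 | ((b.0 + (0 + 0)) | 0) | -b-> n15
  n13 = b.0 | (0 | 0) | -b-> n15
  n14 = 0 | (0 | (0 | 0 + a.0)) | -a-> n15
  n15 = 0 | (0 | 0) | ∅
Coarsest stable partition (strong bisimilarity classes):
  B0 = {m0}
  B1 = {m1, m2, m3, n10, n2, n9}
  B2 = {m5, m6, n12, n13, n5}
  B3 = {m10, m11, n11, n15}
  B4 = {m7, m8, m9, n14, n8}
  B5 = {m4}
  B6 = {n0}
  B7 = {n1}
  B8 = {n7}
  B9 = {n6}
  B10 = {n3}
  B11 = {n4}
m0 ∈ B0, n0 ∈ B6 → different blocks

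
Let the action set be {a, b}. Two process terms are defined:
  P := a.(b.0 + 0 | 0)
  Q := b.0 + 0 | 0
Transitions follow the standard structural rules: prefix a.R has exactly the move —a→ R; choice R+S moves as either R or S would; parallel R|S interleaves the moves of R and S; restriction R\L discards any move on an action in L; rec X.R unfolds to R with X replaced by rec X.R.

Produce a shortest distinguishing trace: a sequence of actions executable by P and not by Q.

a

Reachable graph of P (3 states):
  p0 = a.(b.0 + 0 | 0) ⊢ ··a··> p1
  p1 = b.0 + 0 | 0 ⊢ ··b··> p2
  p2 = 0 ⊢ ∅
Reachable graph of Q (2 states):
  q0 = b.0 + 0 | 0 ⊢ ··b··> q1
  q1 = 0 ⊢ ∅
Executing a from P (initial set {p0}):
  [1] a ⇒ {p1}
  — P admits the full trace.
Executing a from Q (initial set {q0}):
  [1] a ⇒ ∅ (Q stuck)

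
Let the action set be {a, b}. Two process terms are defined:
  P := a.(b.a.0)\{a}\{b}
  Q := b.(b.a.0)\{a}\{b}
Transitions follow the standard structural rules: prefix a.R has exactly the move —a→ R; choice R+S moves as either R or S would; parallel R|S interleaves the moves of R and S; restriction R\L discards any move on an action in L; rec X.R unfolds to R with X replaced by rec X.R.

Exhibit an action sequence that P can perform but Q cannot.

Reachable graph of P (2 states):
  u0 = a.(b.a.0)\{a}\{b} has moves =a=> u1
  u1 = (b.a.0)\{a}\{b} has moves ·
Reachable graph of Q (2 states):
  v0 = b.(b.a.0)\{a}\{b} has moves =b=> v1
  v1 = (b.a.0)\{a}\{b} has moves ·
Executing a from P (initial set {u0}):
  [1] a ⇒ {u1}
  ✓ P
Executing a from Q (initial set {v0}):
  [1] a ⇒ ∅ (Q stuck)

a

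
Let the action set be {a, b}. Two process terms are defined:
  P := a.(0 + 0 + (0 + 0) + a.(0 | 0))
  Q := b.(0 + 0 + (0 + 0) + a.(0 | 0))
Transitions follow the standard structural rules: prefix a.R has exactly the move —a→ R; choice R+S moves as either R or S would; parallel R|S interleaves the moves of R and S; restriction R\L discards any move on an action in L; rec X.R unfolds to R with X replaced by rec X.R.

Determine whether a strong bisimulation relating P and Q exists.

not bisimilar

P's transition system — 3 states:
  p0 = a.(0 + 0 + (0 + 0) + a.(0 | 0)) has moves -a-> p1
  p1 = 0 + 0 + (0 + 0) + a.(0 | 0) has moves -a-> p2
  p2 = 0 | 0 has moves deadlocked
Q's transition system — 3 states:
  q0 = b.(0 + 0 + (0 + 0) + a.(0 | 0)) has moves -b-> q1
  q1 = 0 + 0 + (0 + 0) + a.(0 | 0) has moves -a-> q2
  q2 = 0 | 0 has moves deadlocked
Bisimilarity quotient blocks:
  B0 = {p0}
  B1 = {p1, q1}
  B2 = {p2, q2}
  B3 = {q0}
p0 ∈ B0, q0 ∈ B3 → different blocks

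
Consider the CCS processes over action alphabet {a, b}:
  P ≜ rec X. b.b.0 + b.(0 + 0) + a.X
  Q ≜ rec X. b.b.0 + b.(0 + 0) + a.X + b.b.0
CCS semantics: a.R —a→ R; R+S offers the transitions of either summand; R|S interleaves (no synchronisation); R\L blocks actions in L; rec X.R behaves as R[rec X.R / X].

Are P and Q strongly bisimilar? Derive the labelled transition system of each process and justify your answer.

LTS(P): 4 reachable states
  s0 = rec X. b.b.0 + b.(0 + 0) + a.X → -a-> s0, -b-> s1, -b-> s2
  s1 = 0 + 0 → (no moves)
  s2 = b.0 → -b-> s3
  s3 = 0 → (no moves)
LTS(Q): 4 reachable states
  t0 = rec X. b.b.0 + b.(0 + 0) + a.X + b.b.0 → -a-> t0, -b-> t1, -b-> t2
  t1 = 0 + 0 → (no moves)
  t2 = b.0 → -b-> t3
  t3 = 0 → (no moves)
Bisimilarity quotient blocks:
  B0 = {s0, t0}
  B1 = {s1, s3, t1, t3}
  B2 = {s2, t2}
s0 ∈ B0, t0 ∈ B0 → same block

YES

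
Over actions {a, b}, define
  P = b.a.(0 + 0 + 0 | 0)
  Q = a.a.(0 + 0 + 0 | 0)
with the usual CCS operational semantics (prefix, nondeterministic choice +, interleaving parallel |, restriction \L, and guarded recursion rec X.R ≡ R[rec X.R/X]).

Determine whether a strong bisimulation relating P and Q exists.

P's transition system — 3 states:
  s0 = b.a.(0 + 0 + 0 | 0) :: ··b··> s1
  s1 = a.(0 + 0 + 0 | 0) :: ··a··> s2
  s2 = 0 + 0 + 0 | 0 :: (no moves)
Q's transition system — 3 states:
  t0 = a.a.(0 + 0 + 0 | 0) :: ··a··> t1
  t1 = a.(0 + 0 + 0 | 0) :: ··a··> t2
  t2 = 0 + 0 + 0 | 0 :: (no moves)
Partition-refinement fixed point:
  B0 = {s0}
  B1 = {s1, t1}
  B2 = {s2, t2}
  B3 = {t0}
s0 ∈ B0, t0 ∈ B3 → different blocks

NO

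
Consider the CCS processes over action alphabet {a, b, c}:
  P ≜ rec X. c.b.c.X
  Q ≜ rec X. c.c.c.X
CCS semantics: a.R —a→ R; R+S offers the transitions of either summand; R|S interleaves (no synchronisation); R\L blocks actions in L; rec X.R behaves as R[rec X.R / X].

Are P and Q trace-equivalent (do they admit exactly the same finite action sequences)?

LTS(P): 3 reachable states
  p0 = rec X. c.b.c.X | =c=> p1
  p1 = b.c.(rec X. c.b.c.X) | =b=> p2
  p2 = c.(rec X. c.b.c.X) | =c=> p0
LTS(Q): 3 reachable states
  q0 = rec X. c.c.c.X | =c=> q1
  q1 = c.c.(rec X. c.c.c.X) | =c=> q2
  q2 = c.(rec X. c.c.c.X) | =c=> q0
Executing cb from P (initial set {p0}):
  after c @ step 1: {p1}
  after b @ step 2: {p2}
  P completes σ.
Executing cb from Q (initial set {q0}):
  after c @ step 1: {q1}
  after b @ step 2: ∅ (Q stuck)

trace-distinct — witness ⟨cb⟩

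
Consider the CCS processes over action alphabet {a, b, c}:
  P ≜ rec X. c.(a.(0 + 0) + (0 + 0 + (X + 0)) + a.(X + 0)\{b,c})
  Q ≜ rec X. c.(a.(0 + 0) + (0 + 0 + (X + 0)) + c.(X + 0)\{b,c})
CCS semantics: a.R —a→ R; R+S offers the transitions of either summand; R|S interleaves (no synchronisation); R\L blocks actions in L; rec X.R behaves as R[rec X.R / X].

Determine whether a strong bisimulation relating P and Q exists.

LTS(P): 4 reachable states
  u0 = rec X. c.(a.(0 + 0) + (0 + 0 + (X + 0)) + a.(X + 0)\{b,c}) :: ··c··> u1
  u1 = a.(0 + 0) + (0 + 0 + ((rec X. c.(a.(0 + 0) + (0 + 0 + (X + 0)) + a.(X + 0)\{b,c})) + 0)) + a.((rec X. c.(a.(0 + 0) + (0 + 0 + (X + 0)) + a.(X + 0)\{b,c})) + 0)\{b,c} :: ··a··> u2, ··a··> u3, ··c··> u1
  u2 = ((rec X. c.(a.(0 + 0) + (0 + 0 + (X + 0)) + a.(X + 0)\{b,c})) + 0)\{b,c} :: deadlocked
  u3 = 0 + 0 :: deadlocked
LTS(Q): 4 reachable states
  v0 = rec X. c.(a.(0 + 0) + (0 + 0 + (X + 0)) + c.(X + 0)\{b,c}) :: ··c··> v1
  v1 = a.(0 + 0) + (0 + 0 + ((rec X. c.(a.(0 + 0) + (0 + 0 + (X + 0)) + c.(X + 0)\{b,c})) + 0)) + c.((rec X. c.(a.(0 + 0) + (0 + 0 + (X + 0)) + c.(X + 0)\{b,c})) + 0)\{b,c} :: ··a··> v2, ··c··> v1, ··c··> v3
  v2 = 0 + 0 :: deadlocked
  v3 = ((rec X. c.(a.(0 + 0) + (0 + 0 + (X + 0)) + c.(X + 0)\{b,c})) + 0)\{b,c} :: deadlocked
Coarsest stable partition (strong bisimilarity classes):
  B0 = {u0}
  B1 = {u1}
  B2 = {u2, u3, v2, v3}
  B3 = {v0}
  B4 = {v1}
u0 ∈ B0, v0 ∈ B3 → different blocks

P ≁ Q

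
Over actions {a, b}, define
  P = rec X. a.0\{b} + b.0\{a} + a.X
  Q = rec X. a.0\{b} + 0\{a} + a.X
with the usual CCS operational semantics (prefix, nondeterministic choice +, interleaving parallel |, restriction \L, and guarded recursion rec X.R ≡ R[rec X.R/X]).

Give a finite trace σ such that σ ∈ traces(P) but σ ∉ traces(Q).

b

Reachable graph of P (3 states):
  p0 = rec X. a.0\{b} + b.0\{a} + a.X | --a--▸ p0, --a--▸ p1, --b--▸ p2
  p1 = 0\{b} | stopped
  p2 = 0\{a} | stopped
Reachable graph of Q (2 states):
  q0 = rec X. a.0\{b} + 0\{a} + a.X | --a--▸ q0, --a--▸ q1
  q1 = 0\{b} | stopped
Executing b from P (initial set {p0}):
  [1] b ⇒ {p2}
  ✓ P
Executing b from Q (initial set {q0}):
  [1] b ⇒ ∅ (Q stuck)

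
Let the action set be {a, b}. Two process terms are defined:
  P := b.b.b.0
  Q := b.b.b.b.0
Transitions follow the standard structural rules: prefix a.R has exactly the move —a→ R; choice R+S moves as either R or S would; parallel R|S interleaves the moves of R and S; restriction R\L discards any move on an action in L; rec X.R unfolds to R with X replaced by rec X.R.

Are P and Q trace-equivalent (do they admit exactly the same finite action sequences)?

LTS(P): 4 reachable states
  m0 = b.b.b.0 has moves ··b··> m1
  m1 = b.b.0 has moves ··b··> m2
  m2 = b.0 has moves ··b··> m3
  m3 = 0 has moves ∅
LTS(Q): 5 reachable states
  n0 = b.b.b.b.0 has moves ··b··> n1
  n1 = b.b.b.0 has moves ··b··> n2
  n2 = b.b.0 has moves ··b··> n3
  n3 = b.0 has moves ··b··> n4
  n4 = 0 has moves ∅
Run σ = ⟨bbbb⟩ on Q: start {n0}
  step 1 (b): {n1}
  step 2 (b): {n2}
  step 3 (b): {n3}
  step 4 (b): {n4}
  ✓ Q
Run σ = ⟨bbbb⟩ on P: start {m0}
  step 1 (b): {m1}
  step 2 (b): {m2}
  step 3 (b): {m3}
  step 4 (b): no successor for P

traces(P) ≠ traces(Q) — witness ⟨bbbb⟩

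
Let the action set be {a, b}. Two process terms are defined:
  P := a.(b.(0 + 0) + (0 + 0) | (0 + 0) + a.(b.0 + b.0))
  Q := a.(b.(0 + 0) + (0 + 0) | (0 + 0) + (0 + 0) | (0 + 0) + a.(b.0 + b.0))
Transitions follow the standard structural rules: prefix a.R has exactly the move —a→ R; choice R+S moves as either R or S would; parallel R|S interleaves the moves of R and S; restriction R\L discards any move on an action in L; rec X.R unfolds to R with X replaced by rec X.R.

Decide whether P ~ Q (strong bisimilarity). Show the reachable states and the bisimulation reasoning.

P's transition system — 5 states:
  s0 = a.(b.(0 + 0) + (0 + 0) | (0 + 0) + a.(b.0 + b.0)) ⊢ --a--▸ s1
  s1 = b.(0 + 0) + (0 + 0) | (0 + 0) + a.(b.0 + b.0) ⊢ --a--▸ s2, --b--▸ s3
  s2 = b.0 + b.0 ⊢ --b--▸ s4
  s3 = 0 + 0 ⊢ ∅
  s4 = 0 ⊢ ∅
Q's transition system — 5 states:
  t0 = a.(b.(0 + 0) + (0 + 0) | (0 + 0) + (0 + 0) | (0 + 0) + a.(b.0 + b.0)) ⊢ --a--▸ t1
  t1 = b.(0 + 0) + (0 + 0) | (0 + 0) + (0 + 0) | (0 + 0) + a.(b.0 + b.0) ⊢ --a--▸ t2, --b--▸ t3
  t2 = b.0 + b.0 ⊢ --b--▸ t4
  t3 = 0 + 0 ⊢ ∅
  t4 = 0 ⊢ ∅
Coarsest stable partition (strong bisimilarity classes):
  B0 = {s0, t0}
  B1 = {s1, t1}
  B2 = {s2, t2}
  B3 = {s3, s4, t3, t4}
s0 ∈ B0, t0 ∈ B0 → same block

YES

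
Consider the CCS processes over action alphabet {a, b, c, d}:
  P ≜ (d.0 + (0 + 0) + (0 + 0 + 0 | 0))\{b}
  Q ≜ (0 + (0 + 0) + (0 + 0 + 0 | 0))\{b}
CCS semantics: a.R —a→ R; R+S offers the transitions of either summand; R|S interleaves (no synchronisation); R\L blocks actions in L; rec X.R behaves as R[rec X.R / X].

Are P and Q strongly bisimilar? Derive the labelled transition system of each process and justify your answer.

Reachable graph of P (2 states):
  s0 = (d.0 + (0 + 0) + (0 + 0 + 0 | 0))\{b} :: =d=> s1
  s1 = 0\{b} :: (no moves)
Reachable graph of Q (1 states):
  t0 = (0 + (0 + 0) + (0 + 0 + 0 | 0))\{b} :: (no moves)
Partition-refinement fixed point:
  B0 = {s0}
  B1 = {s1, t0}
s0 ∈ B0, t0 ∈ B1 → different blocks

NO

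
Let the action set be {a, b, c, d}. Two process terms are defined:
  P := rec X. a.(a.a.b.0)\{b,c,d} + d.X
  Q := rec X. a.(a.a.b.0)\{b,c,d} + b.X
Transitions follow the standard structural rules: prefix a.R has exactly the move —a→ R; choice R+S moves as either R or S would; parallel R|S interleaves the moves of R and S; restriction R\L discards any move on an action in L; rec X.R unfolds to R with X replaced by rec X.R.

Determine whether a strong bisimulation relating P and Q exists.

P ≁ Q

Reachable graph of P (4 states):
  s0 = rec X. a.(a.a.b.0)\{b,c,d} + d.X :: =a=> s1, =d=> s0
  s1 = (a.a.b.0)\{b,c,d} :: =a=> s2
  s2 = (a.b.0)\{b,c,d} :: =a=> s3
  s3 = (b.0)\{b,c,d} :: deadlocked
Reachable graph of Q (4 states):
  t0 = rec X. a.(a.a.b.0)\{b,c,d} + b.X :: =a=> t1, =b=> t0
  t1 = (a.a.b.0)\{b,c,d} :: =a=> t2
  t2 = (a.b.0)\{b,c,d} :: =a=> t3
  t3 = (b.0)\{b,c,d} :: deadlocked
Coarsest stable partition (strong bisimilarity classes):
  B0 = {s0}
  B1 = {s1, t1}
  B2 = {s2, t2}
  B3 = {s3, t3}
  B4 = {t0}
s0 ∈ B0, t0 ∈ B4 → different blocks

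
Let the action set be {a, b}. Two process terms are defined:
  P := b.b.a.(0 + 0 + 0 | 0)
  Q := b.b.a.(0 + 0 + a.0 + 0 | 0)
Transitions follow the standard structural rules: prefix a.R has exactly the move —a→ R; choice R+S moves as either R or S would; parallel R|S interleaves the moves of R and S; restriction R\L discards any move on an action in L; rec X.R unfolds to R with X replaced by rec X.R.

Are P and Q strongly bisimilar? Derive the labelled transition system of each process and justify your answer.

Reachable graph of P (4 states):
  u0 = b.b.a.(0 + 0 + 0 | 0) → --b--▸ u1
  u1 = b.a.(0 + 0 + 0 | 0) → --b--▸ u2
  u2 = a.(0 + 0 + 0 | 0) → --a--▸ u3
  u3 = 0 + 0 + 0 | 0 → ·
Reachable graph of Q (5 states):
  v0 = b.b.a.(0 + 0 + a.0 + 0 | 0) → --b--▸ v1
  v1 = b.a.(0 + 0 + a.0 + 0 | 0) → --b--▸ v2
  v2 = a.(0 + 0 + a.0 + 0 | 0) → --a--▸ v3
  v3 = 0 + 0 + a.0 + 0 | 0 → --a--▸ v4
  v4 = 0 → ·
Partition-refinement fixed point:
  B0 = {u0}
  B1 = {u1}
  B2 = {u2, v3}
  B3 = {u3, v4}
  B4 = {v0}
  B5 = {v1}
  B6 = {v2}
u0 ∈ B0, v0 ∈ B4 → different blocks

P ≁ Q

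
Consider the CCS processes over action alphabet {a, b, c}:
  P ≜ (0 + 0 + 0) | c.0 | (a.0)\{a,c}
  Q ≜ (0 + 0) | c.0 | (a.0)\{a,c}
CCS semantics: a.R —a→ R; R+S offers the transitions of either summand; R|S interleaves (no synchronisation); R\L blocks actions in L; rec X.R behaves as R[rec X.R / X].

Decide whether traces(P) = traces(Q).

traces(P) = traces(Q)

LTS(P): 2 reachable states
  m0 = (0 + 0 + 0) | c.0 | (a.0)\{a,c} ⊢ =c=> m1
  m1 = (0 + 0 + 0) | 0 | (a.0)\{a,c} ⊢ ∅
LTS(Q): 2 reachable states
  n0 = (0 + 0) | c.0 | (a.0)\{a,c} ⊢ =c=> n1
  n1 = (0 + 0) | 0 | (a.0)\{a,c} ⊢ ∅
Partition-refinement fixed point:
  B0 = {m0, n0}
  B1 = {m1, n1}
m0 ∈ B0, n0 ∈ B0 → same block
Bisimilar ⇒ trace-equivalent.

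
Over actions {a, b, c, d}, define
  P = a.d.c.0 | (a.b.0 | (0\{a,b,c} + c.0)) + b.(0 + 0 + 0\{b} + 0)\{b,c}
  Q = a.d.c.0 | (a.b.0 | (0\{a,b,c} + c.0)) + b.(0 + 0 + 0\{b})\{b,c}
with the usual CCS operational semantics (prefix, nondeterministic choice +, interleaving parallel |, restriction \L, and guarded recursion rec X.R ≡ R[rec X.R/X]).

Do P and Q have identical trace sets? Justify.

YES

LTS(P): 25 reachable states
  u0 = a.d.c.0 | (a.b.0 | (0\{a,b,c} + c.0)) + b.(0 + 0 + 0\{b} + 0)\{b,c} has moves =a=> u1, =a=> u2, =b=> u3, =c=> u4
  u1 = a.d.c.0 | (b.0 | (0\{a,b,c} + c.0)) has moves =a=> u5, =b=> u6, =c=> u7
  u2 = d.c.0 | (a.b.0 | (0\{a,b,c} + c.0)) has moves =a=> u5, =c=> u8, =d=> u9
  u3 = (0 + 0 + 0\{b} + 0)\{b,c} has moves stopped
  u4 = a.d.c.0 | (a.b.0 | 0) has moves =a=> u7, =a=> u8
  u5 = d.c.0 | (b.0 | (0\{a,b,c} + c.0)) has moves =b=> u10, =c=> u11, =d=> u12
  u6 = a.d.c.0 | (0 | (0\{a,b,c} + c.0)) has moves =a=> u10, =c=> u13
  u7 = a.d.c.0 | (b.0 | 0) has moves =a=> u11, =b=> u13
  u8 = d.c.0 | (a.b.0 | 0) has moves =a=> u11, =d=> u14
  u9 = c.0 | (a.b.0 | (0\{a,b,c} + c.0)) has moves =a=> u12, =c=> u14, =c=> u15
  u10 = d.c.0 | (0 | (0\{a,b,c} + c.0)) has moves =c=> u16, =d=> u17
  u11 = d.c.0 | (b.0 | 0) has moves =b=> u16, =d=> u18
  u12 = c.0 | (b.0 | (0\{a,b,c} + c.0)) has moves =b=> u17, =c=> u18, =c=> u19
  u13 = a.d.c.0 | (0 | 0) has moves =a=> u16
  u14 = c.0 | (a.b.0 | 0) has moves =a=> u18, =c=> u20
  u15 = 0 | (a.b.0 | (0\{a,b,c} + c.0)) has moves =a=> u19, =c=> u20
  u16 = d.c.0 | (0 | 0) has moves =d=> u21
  u17 = c.0 | (0 | (0\{a,b,c} + c.0)) has moves =c=> u21, =c=> u22
  u18 = c.0 | (b.0 | 0) has moves =b=> u21, =c=> u23
  u19 = 0 | (b.0 | (0\{a,b,c} + c.0)) has moves =b=> u22, =c=> u23
  u20 = 0 | (a.b.0 | 0) has moves =a=> u23
  u21 = c.0 | (0 | 0) has moves =c=> u24
  u22 = 0 | (0 | (0\{a,b,c} + c.0)) has moves =c=> u24
  u23 = 0 | (b.0 | 0) has moves =b=> u24
  u24 = 0 | (0 | 0) has moves stopped
LTS(Q): 25 reachable states
  v0 = a.d.c.0 | (a.b.0 | (0\{a,b,c} + c.0)) + b.(0 + 0 + 0\{b})\{b,c} has moves =a=> v1, =a=> v2, =b=> v3, =c=> v4
  v1 = a.d.c.0 | (b.0 | (0\{a,b,c} + c.0)) has moves =a=> v5, =b=> v6, =c=> v7
  v2 = d.c.0 | (a.b.0 | (0\{a,b,c} + c.0)) has moves =a=> v5, =c=> v8, =d=> v9
  v3 = (0 + 0 + 0\{b})\{b,c} has moves stopped
  v4 = a.d.c.0 | (a.b.0 | 0) has moves =a=> v7, =a=> v8
  v5 = d.c.0 | (b.0 | (0\{a,b,c} + c.0)) has moves =b=> v10, =c=> v11, =d=> v12
  v6 = a.d.c.0 | (0 | (0\{a,b,c} + c.0)) has moves =a=> v10, =c=> v13
  v7 = a.d.c.0 | (b.0 | 0) has moves =a=> v11, =b=> v13
  v8 = d.c.0 | (a.b.0 | 0) has moves =a=> v11, =d=> v14
  v9 = c.0 | (a.b.0 | (0\{a,b,c} + c.0)) has moves =a=> v12, =c=> v14, =c=> v15
  v10 = d.c.0 | (0 | (0\{a,b,c} + c.0)) has moves =c=> v16, =d=> v17
  v11 = d.c.0 | (b.0 | 0) has moves =b=> v16, =d=> v18
  v12 = c.0 | (b.0 | (0\{a,b,c} + c.0)) has moves =b=> v17, =c=> v18, =c=> v19
  v13 = a.d.c.0 | (0 | 0) has moves =a=> v16
  v14 = c.0 | (a.b.0 | 0) has moves =a=> v18, =c=> v20
  v15 = 0 | (a.b.0 | (0\{a,b,c} + c.0)) has moves =a=> v19, =c=> v20
  v16 = d.c.0 | (0 | 0) has moves =d=> v21
  v17 = c.0 | (0 | (0\{a,b,c} + c.0)) has moves =c=> v21, =c=> v22
  v18 = c.0 | (b.0 | 0) has moves =b=> v21, =c=> v23
  v19 = 0 | (b.0 | (0\{a,b,c} + c.0)) has moves =b=> v22, =c=> v23
  v20 = 0 | (a.b.0 | 0) has moves =a=> v23
  v21 = c.0 | (0 | 0) has moves =c=> v24
  v22 = 0 | (0 | (0\{a,b,c} + c.0)) has moves =c=> v24
  v23 = 0 | (b.0 | 0) has moves =b=> v24
  v24 = 0 | (0 | 0) has moves stopped
Bisimilarity quotient blocks:
  B0 = {u0, v0}
  B1 = {u24, u3, v24, v3}
  B2 = {u1, v1}
  B3 = {u6, v6}
  B4 = {u13, v13}
  B5 = {u16, v16}
  B6 = {u21, u22, v21, v22}
  B7 = {u10, v10}
  B8 = {u17, v17}
  B9 = {u5, v5}
  B10 = {u12, v12}
  B11 = {u18, u19, v18, v19}
  B12 = {u23, v23}
  B13 = {u11, v11}
  B14 = {u7, v7}
  B15 = {u4, v4}
  B16 = {u8, v8}
  B17 = {u14, u15, v14, v15}
  B18 = {u20, v20}
  B19 = {u2, v2}
  B20 = {u9, v9}
u0 ∈ B0, v0 ∈ B0 → same block
Bisimilar ⇒ trace-equivalent.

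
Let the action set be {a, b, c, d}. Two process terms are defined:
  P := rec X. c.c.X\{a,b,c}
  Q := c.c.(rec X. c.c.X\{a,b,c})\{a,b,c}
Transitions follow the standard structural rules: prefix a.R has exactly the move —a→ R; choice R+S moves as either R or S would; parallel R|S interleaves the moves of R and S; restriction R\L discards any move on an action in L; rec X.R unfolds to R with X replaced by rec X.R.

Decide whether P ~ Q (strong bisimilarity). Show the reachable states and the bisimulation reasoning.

P ~ Q

P's transition system — 3 states:
  s0 = rec X. c.c.X\{a,b,c} has moves ··c··> s1
  s1 = c.(rec X. c.c.X\{a,b,c})\{a,b,c} has moves ··c··> s2
  s2 = (rec X. c.c.X\{a,b,c})\{a,b,c} has moves ∅
Q's transition system — 3 states:
  t0 = c.c.(rec X. c.c.X\{a,b,c})\{a,b,c} has moves ··c··> t1
  t1 = c.(rec X. c.c.X\{a,b,c})\{a,b,c} has moves ··c··> t2
  t2 = (rec X. c.c.X\{a,b,c})\{a,b,c} has moves ∅
Partition-refinement fixed point:
  B0 = {s0, t0}
  B1 = {s1, t1}
  B2 = {s2, t2}
s0 ∈ B0, t0 ∈ B0 → same block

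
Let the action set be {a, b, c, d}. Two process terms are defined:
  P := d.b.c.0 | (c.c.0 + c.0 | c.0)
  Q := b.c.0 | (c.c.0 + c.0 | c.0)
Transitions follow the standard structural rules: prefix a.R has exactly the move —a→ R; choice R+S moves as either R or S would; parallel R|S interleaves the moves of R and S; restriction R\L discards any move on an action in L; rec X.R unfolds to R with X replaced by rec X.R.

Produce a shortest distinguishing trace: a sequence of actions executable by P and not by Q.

LTS(P): 24 reachable states
  p0 = d.b.c.0 | (c.c.0 + c.0 | c.0) → ··c··> p1, ··c··> p2, ··c··> p3, ··d··> p4
  p1 = d.b.c.0 | (0 | c.0) → ··c··> p5, ··d··> p6
  p2 = d.b.c.0 | (c.0 | 0) → ··c··> p5, ··d··> p7
  p3 = d.b.c.0 | c.0 → ··c··> p8, ··d··> p9
  p4 = b.c.0 | (c.c.0 + c.0 | c.0) → ··b··> p10, ··c··> p6, ··c··> p7, ··c··> p9
  p5 = d.b.c.0 | (0 | 0) → ··d··> p11
  p6 = b.c.0 | (0 | c.0) → ··b··> p12, ··c··> p11
  p7 = b.c.0 | (c.0 | 0) → ··b··> p13, ··c··> p11
  p8 = d.b.c.0 | 0 → ··d··> p14
  p9 = b.c.0 | c.0 → ··b··> p15, ··c··> p14
  p10 = c.0 | (c.c.0 + c.0 | c.0) → ··c··> p12, ··c··> p13, ··c··> p15, ··c··> p16
  p11 = b.c.0 | (0 | 0) → ··b··> p17
  p12 = c.0 | (0 | c.0) → ··c··> p17, ··c··> p18
  p13 = c.0 | (c.0 | 0) → ··c··> p17, ··c··> p19
  p14 = b.c.0 | 0 → ··b··> p20
  p15 = c.0 | c.0 → ··c··> p20, ··c··> p21
  p16 = 0 | (c.c.0 + c.0 | c.0) → ··c··> p18, ··c··> p19, ··c··> p21
  p17 = c.0 | (0 | 0) → ··c··> p22
  p18 = 0 | (0 | c.0) → ··c··> p22
  p19 = 0 | (c.0 | 0) → ··c··> p22
  p20 = c.0 | 0 → ··c··> p23
  p21 = 0 | c.0 → ··c··> p23
  p22 = 0 | (0 | 0) → ·
  p23 = 0 | 0 → ·
LTS(Q): 18 reachable states
  q0 = b.c.0 | (c.c.0 + c.0 | c.0) → ··b··> q1, ··c··> q2, ··c··> q3, ··c··> q4
  q1 = c.0 | (c.c.0 + c.0 | c.0) → ··c··> q5, ··c··> q6, ··c··> q7, ··c··> q8
  q2 = b.c.0 | (0 | c.0) → ··b··> q6, ··c··> q9
  q3 = b.c.0 | (c.0 | 0) → ··b··> q7, ··c··> q9
  q4 = b.c.0 | c.0 → ··b··> q8, ··c··> q10
  q5 = 0 | (c.c.0 + c.0 | c.0) → ··c··> q11, ··c··> q12, ··c··> q13
  q6 = c.0 | (0 | c.0) → ··c··> q11, ··c··> q14
  q7 = c.0 | (c.0 | 0) → ··c··> q12, ··c··> q14
  q8 = c.0 | c.0 → ··c··> q13, ··c··> q15
  q9 = b.c.0 | (0 | 0) → ··b··> q14
  q10 = b.c.0 | 0 → ··b··> q15
  q11 = 0 | (0 | c.0) → ··c··> q16
  q12 = 0 | (c.0 | 0) → ··c··> q16
  q13 = 0 | c.0 → ··c··> q17
  q14 = c.0 | (0 | 0) → ··c··> q16
  q15 = c.0 | 0 → ··c··> q17
  q16 = 0 | (0 | 0) → ·
  q17 = 0 | 0 → ·
Executing d from P (initial set {p0}):
  [1] d ⇒ {p4}
  — P admits the full trace.
Executing d from Q (initial set {q0}):
  [1] d ⇒ ∅ (Q stuck)

d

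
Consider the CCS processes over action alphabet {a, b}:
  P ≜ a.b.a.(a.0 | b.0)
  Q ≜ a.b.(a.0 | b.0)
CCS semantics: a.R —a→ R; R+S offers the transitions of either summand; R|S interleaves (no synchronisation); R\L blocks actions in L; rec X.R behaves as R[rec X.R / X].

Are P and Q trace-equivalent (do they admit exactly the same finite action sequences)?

LTS(P): 7 reachable states
  p0 = a.b.a.(a.0 | b.0) :: —a→ p1
  p1 = b.a.(a.0 | b.0) :: —b→ p2
  p2 = a.(a.0 | b.0) :: —a→ p3
  p3 = a.0 | b.0 :: —a→ p4, —b→ p5
  p4 = 0 | b.0 :: —b→ p6
  p5 = a.0 | 0 :: —a→ p6
  p6 = 0 | 0 :: ∅
LTS(Q): 6 reachable states
  q0 = a.b.(a.0 | b.0) :: —a→ q1
  q1 = b.(a.0 | b.0) :: —b→ q2
  q2 = a.0 | b.0 :: —a→ q3, —b→ q4
  q3 = 0 | b.0 :: —b→ q5
  q4 = a.0 | 0 :: —a→ q5
  q5 = 0 | 0 :: ∅
Executing abaa from P (initial set {p0}):
  step 1 (a): {p1}
  step 2 (b): {p2}
  step 3 (a): {p3}
  step 4 (a): {p4}
  — P admits the full trace.
Executing abaa from Q (initial set {q0}):
  step 1 (a): {q1}
  step 2 (b): {q2}
  step 3 (a): {q3}
  step 4 (a): ∅  — Q cannot continue

traces(P) ≠ traces(Q) — witness ⟨abaa⟩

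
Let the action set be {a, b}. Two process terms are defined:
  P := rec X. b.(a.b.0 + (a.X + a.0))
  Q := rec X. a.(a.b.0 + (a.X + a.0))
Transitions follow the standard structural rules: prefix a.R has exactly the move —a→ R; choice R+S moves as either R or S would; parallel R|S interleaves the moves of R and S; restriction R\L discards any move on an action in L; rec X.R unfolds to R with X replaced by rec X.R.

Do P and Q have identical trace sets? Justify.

NO — witness ⟨b⟩

P's transition system — 4 states:
  p0 = rec X. b.(a.b.0 + (a.X + a.0)) has moves --b--▸ p1
  p1 = a.b.0 + (a.(rec X. b.(a.b.0 + (a.X + a.0))) + a.0) has moves --a--▸ p0, --a--▸ p2, --a--▸ p3
  p2 = 0 has moves ∅
  p3 = b.0 has moves --b--▸ p2
Q's transition system — 4 states:
  q0 = rec X. a.(a.b.0 + (a.X + a.0)) has moves --a--▸ q1
  q1 = a.b.0 + (a.(rec X. a.(a.b.0 + (a.X + a.0))) + a.0) has moves --a--▸ q0, --a--▸ q2, --a--▸ q3
  q2 = 0 has moves ∅
  q3 = b.0 has moves --b--▸ q2
Executing b from P (initial set {p0}):
  after b @ step 1: {p1}
  P completes σ.
Executing b from Q (initial set {q0}):
  after b @ step 1: no successor for Q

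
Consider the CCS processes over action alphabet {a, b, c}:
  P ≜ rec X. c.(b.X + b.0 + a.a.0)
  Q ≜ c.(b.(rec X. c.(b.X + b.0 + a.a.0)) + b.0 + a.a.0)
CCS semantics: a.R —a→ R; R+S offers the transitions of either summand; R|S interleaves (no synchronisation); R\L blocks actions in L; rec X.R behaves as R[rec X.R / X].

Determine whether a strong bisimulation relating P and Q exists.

P's transition system — 4 states:
  p0 = rec X. c.(b.X + b.0 + a.a.0) → --c--▸ p1
  p1 = b.(rec X. c.(b.X + b.0 + a.a.0)) + b.0 + a.a.0 → --a--▸ p2, --b--▸ p0, --b--▸ p3
  p2 = a.0 → --a--▸ p3
  p3 = 0 → deadlocked
Q's transition system — 5 states:
  q0 = c.(b.(rec X. c.(b.X + b.0 + a.a.0)) + b.0 + a.a.0) → --c--▸ q1
  q1 = b.(rec X. c.(b.X + b.0 + a.a.0)) + b.0 + a.a.0 → --a--▸ q2, --b--▸ q3, --b--▸ q4
  q2 = a.0 → --a--▸ q3
  q3 = 0 → deadlocked
  q4 = rec X. c.(b.X + b.0 + a.a.0) → --c--▸ q1
Coarsest stable partition (strong bisimilarity classes):
  B0 = {p0, q0, q4}
  B1 = {p1, q1}
  B2 = {p3, q3}
  B3 = {p2, q2}
p0 ∈ B0, q0 ∈ B0 → same block

YES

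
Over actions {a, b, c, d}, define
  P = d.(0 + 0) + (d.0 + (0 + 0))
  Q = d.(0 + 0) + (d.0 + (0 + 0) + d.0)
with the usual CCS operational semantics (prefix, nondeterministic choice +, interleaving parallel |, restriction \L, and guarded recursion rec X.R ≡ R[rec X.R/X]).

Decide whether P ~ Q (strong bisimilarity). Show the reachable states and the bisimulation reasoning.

Reachable graph of P (3 states):
  s0 = d.(0 + 0) + (d.0 + (0 + 0)) → —d→ s1, —d→ s2
  s1 = 0 → deadlocked
  s2 = 0 + 0 → deadlocked
Reachable graph of Q (3 states):
  t0 = d.(0 + 0) + (d.0 + (0 + 0) + d.0) → —d→ t1, —d→ t2
  t1 = 0 → deadlocked
  t2 = 0 + 0 → deadlocked
Partition-refinement fixed point:
  B0 = {s0, t0}
  B1 = {s1, s2, t1, t2}
s0 ∈ B0, t0 ∈ B0 → same block

bisimilar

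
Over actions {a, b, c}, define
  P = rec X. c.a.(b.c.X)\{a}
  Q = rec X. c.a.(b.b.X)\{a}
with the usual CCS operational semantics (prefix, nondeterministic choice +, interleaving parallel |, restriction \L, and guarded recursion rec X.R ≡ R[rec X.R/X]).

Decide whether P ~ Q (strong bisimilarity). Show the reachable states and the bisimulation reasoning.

Reachable graph of P (6 states):
  m0 = rec X. c.a.(b.c.X)\{a} has moves —c→ m1
  m1 = a.(b.c.(rec X. c.a.(b.c.X)\{a}))\{a} has moves —a→ m2
  m2 = (b.c.(rec X. c.a.(b.c.X)\{a}))\{a} has moves —b→ m3
  m3 = (c.(rec X. c.a.(b.c.X)\{a}))\{a} has moves —c→ m4
  m4 = (rec X. c.a.(b.c.X)\{a})\{a} has moves —c→ m5
  m5 = (a.(b.c.(rec X. c.a.(b.c.X)\{a}))\{a})\{a} has moves ·
Reachable graph of Q (6 states):
  n0 = rec X. c.a.(b.b.X)\{a} has moves —c→ n1
  n1 = a.(b.b.(rec X. c.a.(b.b.X)\{a}))\{a} has moves —a→ n2
  n2 = (b.b.(rec X. c.a.(b.b.X)\{a}))\{a} has moves —b→ n3
  n3 = (b.(rec X. c.a.(b.b.X)\{a}))\{a} has moves —b→ n4
  n4 = (rec X. c.a.(b.b.X)\{a})\{a} has moves —c→ n5
  n5 = (a.(b.b.(rec X. c.a.(b.b.X)\{a}))\{a})\{a} has moves ·
Partition-refinement fixed point:
  B0 = {m0}
  B1 = {m1}
  B2 = {m2}
  B3 = {m3}
  B4 = {m4, n4}
  B5 = {m5, n5}
  B6 = {n0}
  B7 = {n1}
  B8 = {n2}
  B9 = {n3}
m0 ∈ B0, n0 ∈ B6 → different blocks

P ≁ Q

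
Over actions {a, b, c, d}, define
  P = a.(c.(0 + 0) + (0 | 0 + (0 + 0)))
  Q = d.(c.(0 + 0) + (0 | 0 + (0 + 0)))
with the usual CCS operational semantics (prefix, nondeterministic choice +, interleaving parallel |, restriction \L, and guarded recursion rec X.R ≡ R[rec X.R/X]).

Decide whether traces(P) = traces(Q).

NO — witness ⟨a⟩

LTS(P): 3 reachable states
  p0 = a.(c.(0 + 0) + (0 | 0 + (0 + 0))) → --a--▸ p1
  p1 = c.(0 + 0) + (0 | 0 + (0 + 0)) → --c--▸ p2
  p2 = 0 + 0 → ∅
LTS(Q): 3 reachable states
  q0 = d.(c.(0 + 0) + (0 | 0 + (0 + 0))) → --d--▸ q1
  q1 = c.(0 + 0) + (0 | 0 + (0 + 0)) → --c--▸ q2
  q2 = 0 + 0 → ∅
Run σ = ⟨a⟩ on P: start {p0}
  [1] a ⇒ {p1}
  — P admits the full trace.
Run σ = ⟨a⟩ on Q: start {q0}
  [1] a ⇒ no successor for Q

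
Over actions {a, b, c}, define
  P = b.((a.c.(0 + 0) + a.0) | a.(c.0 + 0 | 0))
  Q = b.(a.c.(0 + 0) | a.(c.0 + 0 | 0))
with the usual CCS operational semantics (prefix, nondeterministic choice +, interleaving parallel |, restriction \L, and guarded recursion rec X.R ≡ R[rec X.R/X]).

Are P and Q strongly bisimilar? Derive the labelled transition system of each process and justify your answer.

NO

P's transition system — 13 states:
  m0 = b.((a.c.(0 + 0) + a.0) | a.(c.0 + 0 | 0)) → --b--▸ m1
  m1 = (a.c.(0 + 0) + a.0) | a.(c.0 + 0 | 0) → --a--▸ m2, --a--▸ m3, --a--▸ m4
  m2 = (a.c.(0 + 0) + a.0) | (c.0 + 0 | 0) → --a--▸ m5, --a--▸ m6, --c--▸ m7
  m3 = 0 | a.(c.0 + 0 | 0) → --a--▸ m5
  m4 = c.(0 + 0) | a.(c.0 + 0 | 0) → --a--▸ m6, --c--▸ m8
  m5 = 0 | (c.0 + 0 | 0) → --c--▸ m9
  m6 = c.(0 + 0) | (c.0 + 0 | 0) → --c--▸ m10, --c--▸ m11
  m7 = (a.c.(0 + 0) + a.0) | 0 → --a--▸ m11, --a--▸ m9
  m8 = (0 + 0) | a.(c.0 + 0 | 0) → --a--▸ m10
  m9 = 0 | 0 → (no moves)
  m10 = (0 + 0) | (c.0 + 0 | 0) → --c--▸ m12
  m11 = c.(0 + 0) | 0 → --c--▸ m12
  m12 = (0 + 0) | 0 → (no moves)
Q's transition system — 10 states:
  n0 = b.(a.c.(0 + 0) | a.(c.0 + 0 | 0)) → --b--▸ n1
  n1 = a.c.(0 + 0) | a.(c.0 + 0 | 0) → --a--▸ n2, --a--▸ n3
  n2 = a.c.(0 + 0) | (c.0 + 0 | 0) → --a--▸ n4, --c--▸ n5
  n3 = c.(0 + 0) | a.(c.0 + 0 | 0) → --a--▸ n4, --c--▸ n6
  n4 = c.(0 + 0) | (c.0 + 0 | 0) → --c--▸ n7, --c--▸ n8
  n5 = a.c.(0 + 0) | 0 → --a--▸ n8
  n6 = (0 + 0) | a.(c.0 + 0 | 0) → --a--▸ n7
  n7 = (0 + 0) | (c.0 + 0 | 0) → --c--▸ n9
  n8 = c.(0 + 0) | 0 → --c--▸ n9
  n9 = (0 + 0) | 0 → (no moves)
Partition-refinement fixed point:
  B0 = {m0}
  B1 = {m1}
  B2 = {m2}
  B3 = {m7}
  B4 = {m12, m9, n9}
  B5 = {m10, m11, m5, n7, n8}
  B6 = {m6, n4}
  B7 = {m3, m8, n5, n6}
  B8 = {m4, n2, n3}
  B9 = {n0}
  B10 = {n1}
m0 ∈ B0, n0 ∈ B9 → different blocks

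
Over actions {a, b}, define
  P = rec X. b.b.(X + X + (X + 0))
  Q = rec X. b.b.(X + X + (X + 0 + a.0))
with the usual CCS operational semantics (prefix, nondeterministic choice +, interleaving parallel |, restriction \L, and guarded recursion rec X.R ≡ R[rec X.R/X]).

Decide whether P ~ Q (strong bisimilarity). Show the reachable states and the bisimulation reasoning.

NO

LTS(P): 3 reachable states
  u0 = rec X. b.b.(X + X + (X + 0)) has moves -b-> u1
  u1 = b.((rec X. b.b.(X + X + (X + 0))) + (rec X. b.b.(X + X + (X + 0))) + ((rec X. b.b.(X + X + (X + 0))) + 0)) has moves -b-> u2
  u2 = (rec X. b.b.(X + X + (X + 0))) + (rec X. b.b.(X + X + (X + 0))) + ((rec X. b.b.(X + X + (X + 0))) + 0) has moves -b-> u1
LTS(Q): 4 reachable states
  v0 = rec X. b.b.(X + X + (X + 0 + a.0)) has moves -b-> v1
  v1 = b.((rec X. b.b.(X + X + (X + 0 + a.0))) + (rec X. b.b.(X + X + (X + 0 + a.0))) + ((rec X. b.b.(X + X + (X + 0 + a.0))) + 0 + a.0)) has moves -b-> v2
  v2 = (rec X. b.b.(X + X + (X + 0 + a.0))) + (rec X. b.b.(X + X + (X + 0 + a.0))) + ((rec X. b.b.(X + X + (X + 0 + a.0))) + 0 + a.0) has moves -a-> v3, -b-> v1
  v3 = 0 has moves deadlocked
Bisimilarity quotient blocks:
  B0 = {u0, u1, u2}
  B1 = {v0}
  B2 = {v1}
  B3 = {v2}
  B4 = {v3}
u0 ∈ B0, v0 ∈ B1 → different blocks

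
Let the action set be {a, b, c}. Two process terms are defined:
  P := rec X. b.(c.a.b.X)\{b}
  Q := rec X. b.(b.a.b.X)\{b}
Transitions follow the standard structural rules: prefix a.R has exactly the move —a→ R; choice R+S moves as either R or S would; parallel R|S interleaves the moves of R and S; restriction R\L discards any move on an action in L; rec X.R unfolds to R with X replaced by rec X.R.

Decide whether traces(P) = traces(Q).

NO — witness ⟨bc⟩

P's transition system — 4 states:
  m0 = rec X. b.(c.a.b.X)\{b} ⊢ —b→ m1
  m1 = (c.a.b.(rec X. b.(c.a.b.X)\{b}))\{b} ⊢ —c→ m2
  m2 = (a.b.(rec X. b.(c.a.b.X)\{b}))\{b} ⊢ —a→ m3
  m3 = (b.(rec X. b.(c.a.b.X)\{b}))\{b} ⊢ ·
Q's transition system — 2 states:
  n0 = rec X. b.(b.a.b.X)\{b} ⊢ —b→ n1
  n1 = (b.a.b.(rec X. b.(b.a.b.X)\{b}))\{b} ⊢ ·
Run σ = ⟨bc⟩ on P: start {m0}
  after b @ step 1: {m1}
  after c @ step 2: {m2}
  ✓ P
Run σ = ⟨bc⟩ on Q: start {n0}
  after b @ step 1: {n1}
  after c @ step 2: no successor for Q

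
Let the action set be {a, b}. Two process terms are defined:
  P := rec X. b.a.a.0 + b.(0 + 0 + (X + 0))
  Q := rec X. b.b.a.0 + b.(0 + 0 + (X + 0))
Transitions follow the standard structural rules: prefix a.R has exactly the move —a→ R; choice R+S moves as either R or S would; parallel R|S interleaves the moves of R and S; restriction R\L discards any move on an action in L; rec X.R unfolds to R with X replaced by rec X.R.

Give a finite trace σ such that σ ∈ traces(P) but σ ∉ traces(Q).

LTS(P): 5 reachable states
  p0 = rec X. b.a.a.0 + b.(0 + 0 + (X + 0)) has moves —b→ p1, —b→ p2
  p1 = 0 + 0 + ((rec X. b.a.a.0 + b.(0 + 0 + (X + 0))) + 0) has moves —b→ p1, —b→ p2
  p2 = a.a.0 has moves —a→ p3
  p3 = a.0 has moves —a→ p4
  p4 = 0 has moves ∅
LTS(Q): 5 reachable states
  q0 = rec X. b.b.a.0 + b.(0 + 0 + (X + 0)) has moves —b→ q1, —b→ q2
  q1 = 0 + 0 + ((rec X. b.b.a.0 + b.(0 + 0 + (X + 0))) + 0) has moves —b→ q1, —b→ q2
  q2 = b.a.0 has moves —b→ q3
  q3 = a.0 has moves —a→ q4
  q4 = 0 has moves ∅
Trace ⟨ba⟩ through P, begin at {p0}:
  [1] b ⇒ {p1, p2}
  [2] a ⇒ {p3}
  P completes σ.
Trace ⟨ba⟩ through Q, begin at {q0}:
  [1] b ⇒ {q1, q2}
  [2] a ⇒ ∅  — Q cannot continue

ba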